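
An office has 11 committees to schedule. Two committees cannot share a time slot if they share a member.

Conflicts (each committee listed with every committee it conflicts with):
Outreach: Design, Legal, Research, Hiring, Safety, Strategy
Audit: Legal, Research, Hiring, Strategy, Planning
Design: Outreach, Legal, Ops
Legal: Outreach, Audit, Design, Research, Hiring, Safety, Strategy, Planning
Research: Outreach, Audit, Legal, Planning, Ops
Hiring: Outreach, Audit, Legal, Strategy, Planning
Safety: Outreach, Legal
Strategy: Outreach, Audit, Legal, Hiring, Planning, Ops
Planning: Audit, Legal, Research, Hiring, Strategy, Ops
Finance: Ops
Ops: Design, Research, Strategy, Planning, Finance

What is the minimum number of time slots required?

Audit, Legal, Hiring, Strategy, Planning pairwise conflict, so at least 5 time slots are needed.
5 time slots suffice: time slot 1 → {Legal, Ops}; time slot 2 → {Outreach, Planning, Finance}; time slot 3 → {Design, Research, Safety, Strategy}; time slot 4 → {Audit}; time slot 5 → {Hiring}. Each listed conflict is separated.

5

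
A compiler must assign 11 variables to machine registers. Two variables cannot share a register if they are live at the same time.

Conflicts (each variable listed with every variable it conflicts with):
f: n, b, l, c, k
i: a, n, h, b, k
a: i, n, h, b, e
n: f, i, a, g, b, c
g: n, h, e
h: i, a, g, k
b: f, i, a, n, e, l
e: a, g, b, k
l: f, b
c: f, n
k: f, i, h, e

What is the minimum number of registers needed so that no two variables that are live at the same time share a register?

4

i, a, n, b pairwise conflict, so at least 4 registers are needed.
4 registers suffice: f=3, i=3, a=4, n=1, g=2, h=1, b=2, e=1, l=1, c=2, k=2. Each listed conflict is separated.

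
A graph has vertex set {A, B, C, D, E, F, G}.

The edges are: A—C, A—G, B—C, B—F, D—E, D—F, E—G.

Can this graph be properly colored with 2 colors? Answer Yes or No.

No

The cycle A-C-B-F-D-E-G-A has odd length 7, so it cannot be 2-colored; at least 3 colors are needed.
So 2 colors are not enough.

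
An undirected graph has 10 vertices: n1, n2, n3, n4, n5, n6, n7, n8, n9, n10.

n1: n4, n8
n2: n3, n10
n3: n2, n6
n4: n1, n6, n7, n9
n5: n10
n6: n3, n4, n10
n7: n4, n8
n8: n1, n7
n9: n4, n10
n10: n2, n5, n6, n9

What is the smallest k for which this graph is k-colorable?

n5 and n10 are adjacent, so at least 2 colors are needed.
2 colors suffice: color 1 → {n3, n4, n8, n10}; color 2 → {n1, n2, n5, n6, n7, n9}. Each edge has distinct colors on its endpoints.

2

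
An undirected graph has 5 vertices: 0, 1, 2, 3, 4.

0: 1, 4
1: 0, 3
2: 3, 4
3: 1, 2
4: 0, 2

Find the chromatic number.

The cycle 3-2-4-0-1-3 has odd length 5, so it cannot be 2-colored; at least 3 colors are needed.
3 colors suffice: color a → {1, 4}; color b → {0, 2}; color c → {3}. Each edge has distinct colors on its endpoints.

3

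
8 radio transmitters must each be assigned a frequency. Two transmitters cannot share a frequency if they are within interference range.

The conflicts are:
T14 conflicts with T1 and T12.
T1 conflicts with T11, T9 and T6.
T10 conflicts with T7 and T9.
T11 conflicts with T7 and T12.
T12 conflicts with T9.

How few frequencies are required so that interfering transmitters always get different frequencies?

The cycle T9-T12-T11-T7-T10-T9 has odd length 5, so it cannot be 2-colored; at least 3 frequencies are needed.
A valid assignment using 3 frequencies: T14=2, T1=1, T10=1, T11=2, T7=3, T12=1, T9=2, T6=2. Each listed conflict is separated.

3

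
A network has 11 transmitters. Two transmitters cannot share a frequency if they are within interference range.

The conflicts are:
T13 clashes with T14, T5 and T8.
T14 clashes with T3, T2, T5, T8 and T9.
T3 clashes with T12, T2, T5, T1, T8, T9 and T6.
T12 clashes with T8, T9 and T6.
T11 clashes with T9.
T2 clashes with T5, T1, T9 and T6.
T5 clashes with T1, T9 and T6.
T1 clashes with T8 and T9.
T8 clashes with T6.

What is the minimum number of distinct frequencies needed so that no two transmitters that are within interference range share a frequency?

T3, T2, T5, T1, T9 all conflict with each other, so at least 5 frequencies are needed.
5 frequencies suffice: T13=1, T14=4, T3=1, T12=4, T11=1, T2=5, T5=2, T1=4, T8=2, T9=3, T6=3. No two conflicting transmitters share a frequency.

5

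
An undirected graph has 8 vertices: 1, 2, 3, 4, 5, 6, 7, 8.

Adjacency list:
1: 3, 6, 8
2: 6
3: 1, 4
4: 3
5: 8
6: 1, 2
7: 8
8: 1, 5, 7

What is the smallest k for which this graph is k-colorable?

2

5 and 8 are adjacent, so at least 2 colors are needed.
2 colors suffice: 1=blue, 2=blue, 3=red, 4=blue, 5=blue, 6=red, 7=blue, 8=red. Each edge has distinct colors on its endpoints.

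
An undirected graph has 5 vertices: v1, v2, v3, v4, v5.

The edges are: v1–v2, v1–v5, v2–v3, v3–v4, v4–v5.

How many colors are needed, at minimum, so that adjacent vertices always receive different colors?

The cycle v2-v3-v4-v5-v1-v2 has odd length 5, so it cannot be 2-colored; at least 3 colors are needed.
3 colors suffice: color 1 → {v2, v4}; color 2 → {v1, v3}; color 3 → {v5}. No two adjacent vertices share a color.

3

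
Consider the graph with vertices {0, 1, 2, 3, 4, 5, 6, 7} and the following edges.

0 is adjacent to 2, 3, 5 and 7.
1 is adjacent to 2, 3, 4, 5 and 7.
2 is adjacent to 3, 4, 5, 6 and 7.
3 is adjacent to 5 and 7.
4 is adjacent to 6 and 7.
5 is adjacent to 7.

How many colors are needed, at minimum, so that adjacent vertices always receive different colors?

0, 2, 3, 5, 7 are mutually adjacent (a clique of size 5), so at least 5 colors are needed.
A valid assignment using 5 colors: 0=c, 1=c, 2=a, 3=e, 4=d, 5=d, 6=b, 7=b. Each edge has distinct colors on its endpoints.

5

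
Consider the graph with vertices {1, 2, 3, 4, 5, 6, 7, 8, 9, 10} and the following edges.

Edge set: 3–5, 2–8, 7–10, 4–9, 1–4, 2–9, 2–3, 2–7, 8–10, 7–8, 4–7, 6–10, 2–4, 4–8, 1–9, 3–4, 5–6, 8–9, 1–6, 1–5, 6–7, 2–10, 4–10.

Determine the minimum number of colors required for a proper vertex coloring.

2, 4, 7, 8, 10 are pairwise adjacent (a clique of size 5), so at least 5 colors are needed.
A valid assignment using 5 colors: 1=blue, 2=blue, 3=green, 4=red, 5=yellow, 6=red, 7=yellow, 8=purple, 9=green, 10=green. No two adjacent vertices share a color.

5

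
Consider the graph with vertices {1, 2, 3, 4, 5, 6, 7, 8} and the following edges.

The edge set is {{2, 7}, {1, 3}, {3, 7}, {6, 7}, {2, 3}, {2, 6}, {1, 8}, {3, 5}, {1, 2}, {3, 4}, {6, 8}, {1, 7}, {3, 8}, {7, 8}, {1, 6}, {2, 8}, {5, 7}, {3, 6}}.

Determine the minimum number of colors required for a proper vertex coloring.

1, 2, 3, 6, 7, 8 are pairwise adjacent (a clique of size 6), so at least 6 colors are needed.
6 colors suffice: 1=e, 2=d, 3=a, 4=b, 5=c, 6=c, 7=b, 8=f. Every edge joins two different colors.

6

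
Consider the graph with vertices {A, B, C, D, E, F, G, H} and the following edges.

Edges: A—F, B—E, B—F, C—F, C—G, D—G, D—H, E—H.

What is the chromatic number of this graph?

3

The cycle E-H-D-G-C-F-B-E has odd length 7, so it cannot be 2-colored; at least 3 colors are needed.
3 colors suffice: color red → {E, F, G}; color blue → {A, B, C, D}; color green → {H}. No two adjacent vertices share a color.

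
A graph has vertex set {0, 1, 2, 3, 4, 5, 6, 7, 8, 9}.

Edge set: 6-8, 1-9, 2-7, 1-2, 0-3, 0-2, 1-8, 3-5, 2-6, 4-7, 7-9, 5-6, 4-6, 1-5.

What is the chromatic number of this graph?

3

The cycle 5-6-2-0-3-5 has odd length 5, so it cannot be 2-colored; at least 3 colors are needed.
3 colors suffice: color a → {1, 3, 6, 7}; color b → {2, 4, 5, 8, 9}; color c → {0}. Every edge joins two different colors.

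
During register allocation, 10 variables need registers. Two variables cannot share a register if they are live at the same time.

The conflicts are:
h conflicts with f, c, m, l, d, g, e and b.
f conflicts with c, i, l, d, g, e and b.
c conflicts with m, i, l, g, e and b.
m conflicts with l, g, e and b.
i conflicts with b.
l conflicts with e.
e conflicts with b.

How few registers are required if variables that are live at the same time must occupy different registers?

5

h, f, c, l, e pairwise conflict, so at least 5 registers are needed.
A valid assignment using 5 registers: h=3, f=2, c=1, m=2, i=3, l=4, d=1, g=4, e=5, b=4. Every pair that conflicts lands in different registers.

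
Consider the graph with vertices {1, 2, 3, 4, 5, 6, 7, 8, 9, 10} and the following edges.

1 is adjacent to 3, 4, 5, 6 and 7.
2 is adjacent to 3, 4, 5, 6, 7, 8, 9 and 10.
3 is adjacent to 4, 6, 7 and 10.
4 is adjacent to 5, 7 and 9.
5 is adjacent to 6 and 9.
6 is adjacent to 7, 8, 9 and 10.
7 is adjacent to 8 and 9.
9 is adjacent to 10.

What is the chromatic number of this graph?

2, 6, 7, 8 are pairwise adjacent (a clique of size 4), so at least 4 colors are needed.
One proper 4-coloring: 1=a, 2=a, 3=d, 4=b, 5=c, 6=b, 7=c, 8=d, 9=d, 10=c. Each edge has distinct colors on its endpoints.

4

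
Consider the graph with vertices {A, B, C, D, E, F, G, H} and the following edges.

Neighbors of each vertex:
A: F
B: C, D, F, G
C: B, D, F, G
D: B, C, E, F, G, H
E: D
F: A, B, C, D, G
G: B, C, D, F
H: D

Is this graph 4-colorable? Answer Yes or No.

B, C, D, F, G form a clique, so at least 5 colors are needed.
So 4 colors are not enough.

No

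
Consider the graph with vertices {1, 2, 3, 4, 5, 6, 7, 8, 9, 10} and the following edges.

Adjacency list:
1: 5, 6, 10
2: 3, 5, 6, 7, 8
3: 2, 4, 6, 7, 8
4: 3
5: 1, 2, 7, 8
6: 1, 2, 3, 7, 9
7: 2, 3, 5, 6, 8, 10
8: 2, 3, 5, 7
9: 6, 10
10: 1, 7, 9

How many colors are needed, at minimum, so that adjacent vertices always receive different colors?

2, 3, 6, 7 form a clique, so at least 4 colors are needed.
A valid assignment using 4 colors: 1=a, 2=d, 3=c, 4=a, 5=c, 6=b, 7=a, 8=b, 9=a, 10=b. No two adjacent vertices share a color.

4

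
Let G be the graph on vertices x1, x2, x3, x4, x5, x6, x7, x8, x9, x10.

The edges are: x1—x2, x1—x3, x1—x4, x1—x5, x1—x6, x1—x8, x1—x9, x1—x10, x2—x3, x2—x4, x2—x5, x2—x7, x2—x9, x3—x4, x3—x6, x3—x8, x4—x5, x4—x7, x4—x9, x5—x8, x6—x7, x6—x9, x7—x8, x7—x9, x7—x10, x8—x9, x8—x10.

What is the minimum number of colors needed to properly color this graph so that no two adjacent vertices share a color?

x1, x2, x3, x4 are pairwise adjacent (a clique of size 4), so at least 4 colors are needed.
4 colors suffice: color red → {x1, x7}; color blue → {x2, x6, x8}; color green → {x4, x10}; color yellow → {x3, x5, x9}. Every edge joins two different colors.

4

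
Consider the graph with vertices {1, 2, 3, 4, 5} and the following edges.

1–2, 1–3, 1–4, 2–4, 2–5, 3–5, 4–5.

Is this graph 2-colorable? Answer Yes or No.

2, 4, 5 are mutually adjacent, so at least 3 colors are needed.
So 2 colors are not enough.

No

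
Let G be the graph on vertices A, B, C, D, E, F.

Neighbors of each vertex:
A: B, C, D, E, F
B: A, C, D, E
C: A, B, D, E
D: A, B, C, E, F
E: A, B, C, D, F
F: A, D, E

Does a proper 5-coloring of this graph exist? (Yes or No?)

The chromatic number is 5. A, B, C, D, E are mutually adjacent (a clique of size 5), so at least 5 colors are needed.
A valid assignment using 5 colors: A=2, B=5, C=4, D=1, E=3, F=4.
That is already a proper 5-coloring.

Yes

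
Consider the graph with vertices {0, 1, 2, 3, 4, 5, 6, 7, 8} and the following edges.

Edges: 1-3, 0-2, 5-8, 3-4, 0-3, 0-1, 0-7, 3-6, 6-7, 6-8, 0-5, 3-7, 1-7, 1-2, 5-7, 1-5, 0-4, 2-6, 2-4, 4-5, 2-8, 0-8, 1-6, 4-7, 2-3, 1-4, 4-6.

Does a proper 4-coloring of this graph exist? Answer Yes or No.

0, 1, 4, 5, 7 are mutually adjacent (a clique of size 5), so at least 5 colors are needed.
So 4 colors are not enough.

No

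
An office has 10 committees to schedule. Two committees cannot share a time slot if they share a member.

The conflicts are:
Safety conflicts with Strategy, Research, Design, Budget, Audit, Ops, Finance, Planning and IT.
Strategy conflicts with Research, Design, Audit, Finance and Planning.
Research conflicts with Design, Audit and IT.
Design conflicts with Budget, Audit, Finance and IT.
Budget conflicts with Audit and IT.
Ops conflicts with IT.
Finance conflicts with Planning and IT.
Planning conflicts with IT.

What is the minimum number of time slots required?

Safety, Strategy, Research, Design, Audit all conflict with each other, so at least 5 time slots are needed.
5 time slots suffice: time slot 1 → {Safety}; time slot 2 → {Strategy, IT}; time slot 3 → {Design, Ops, Planning}; time slot 4 → {Research, Budget, Finance}; time slot 5 → {Audit}. No two conflicting committees share a time slot.

5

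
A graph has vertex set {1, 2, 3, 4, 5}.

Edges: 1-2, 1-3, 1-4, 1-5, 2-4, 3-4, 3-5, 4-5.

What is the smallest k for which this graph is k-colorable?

4

1, 3, 4, 5 are mutually adjacent (a clique of size 4), so at least 4 colors are needed.
4 colors suffice: 1=a, 2=c, 3=d, 4=b, 5=c. Each edge has distinct colors on its endpoints.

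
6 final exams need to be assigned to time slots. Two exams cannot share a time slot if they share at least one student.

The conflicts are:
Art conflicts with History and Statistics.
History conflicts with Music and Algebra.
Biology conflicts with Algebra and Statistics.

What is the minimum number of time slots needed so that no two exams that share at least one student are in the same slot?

3

The cycle Art-Statistics-Biology-Algebra-History-Art has odd length 5, so it cannot be 2-colored; at least 3 time slots are needed.
3 time slots suffice: time slot 1 → {History, Biology}; time slot 2 → {Music, Algebra, Statistics}; time slot 3 → {Art}. Every pair that conflicts lands in different time slots.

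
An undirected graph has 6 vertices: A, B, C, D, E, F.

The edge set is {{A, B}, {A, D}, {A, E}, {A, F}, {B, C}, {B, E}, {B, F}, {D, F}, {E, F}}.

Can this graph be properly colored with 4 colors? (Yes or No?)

The chromatic number is 4. A, B, E, F are mutually adjacent (a clique of size 4), so at least 4 colors are needed.
A valid assignment using 4 colors: A=3, B=1, C=2, D=1, E=4, F=2.
That is already a proper 4-coloring.

Yes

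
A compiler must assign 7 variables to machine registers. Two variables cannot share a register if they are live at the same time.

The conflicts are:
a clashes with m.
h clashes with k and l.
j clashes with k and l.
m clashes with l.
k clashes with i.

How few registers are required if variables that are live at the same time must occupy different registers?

2

h and k conflict, so at least 2 registers are needed.
2 registers suffice: a=1, h=2, j=2, m=2, k=1, i=2, l=1. No two conflicting variables share a register.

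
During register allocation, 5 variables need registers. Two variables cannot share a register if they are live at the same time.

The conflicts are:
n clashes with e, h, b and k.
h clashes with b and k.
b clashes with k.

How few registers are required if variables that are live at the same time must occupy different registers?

4

n, h, b, k pairwise conflict, so at least 4 registers are needed.
4 registers suffice: register 1 → {n}; register 2 → {e, h}; register 3 → {b}; register 4 → {k}. No two conflicting variables share a register.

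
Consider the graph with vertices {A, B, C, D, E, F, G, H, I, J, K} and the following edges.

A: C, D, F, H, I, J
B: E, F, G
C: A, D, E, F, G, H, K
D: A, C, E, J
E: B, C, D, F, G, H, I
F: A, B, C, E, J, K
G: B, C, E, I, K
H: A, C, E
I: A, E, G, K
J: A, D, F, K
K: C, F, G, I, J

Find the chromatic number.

3

E, G, I form a triangle, so at least 3 colors are needed.
3 colors suffice: color 1 → {A, E, K}; color 2 → {B, C, I, J}; color 3 → {D, F, G, H}. Every edge joins two different colors.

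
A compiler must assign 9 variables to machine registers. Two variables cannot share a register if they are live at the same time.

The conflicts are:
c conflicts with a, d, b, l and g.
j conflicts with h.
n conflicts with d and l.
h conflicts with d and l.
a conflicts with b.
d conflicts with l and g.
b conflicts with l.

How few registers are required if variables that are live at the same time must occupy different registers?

h, d, l pairwise conflict, so at least 3 registers are needed.
3 registers suffice: c=1, j=2, n=1, h=1, a=3, d=2, b=2, l=3, g=3. Every pair that conflicts lands in different registers.

3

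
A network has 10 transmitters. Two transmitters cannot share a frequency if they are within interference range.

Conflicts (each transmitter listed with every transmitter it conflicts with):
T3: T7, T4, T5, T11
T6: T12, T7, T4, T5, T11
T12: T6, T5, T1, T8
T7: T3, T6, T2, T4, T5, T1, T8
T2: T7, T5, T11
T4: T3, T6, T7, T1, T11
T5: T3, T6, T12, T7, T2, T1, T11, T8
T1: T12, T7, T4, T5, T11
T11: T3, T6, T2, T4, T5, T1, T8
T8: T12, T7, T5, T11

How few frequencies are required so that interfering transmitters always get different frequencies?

T3, T4, T11 all conflict with each other, so at least 3 frequencies are needed.
3 frequencies suffice: T3=3, T6=3, T12=2, T7=2, T2=3, T4=1, T5=1, T1=3, T11=2, T8=3. Each listed conflict is separated.

3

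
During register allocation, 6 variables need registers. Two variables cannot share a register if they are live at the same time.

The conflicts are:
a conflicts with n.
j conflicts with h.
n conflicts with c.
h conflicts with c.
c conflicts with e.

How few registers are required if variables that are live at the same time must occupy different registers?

2

c and e conflict, so at least 2 registers are needed.
2 registers suffice: a=1, j=1, n=2, h=2, c=1, e=2. No two conflicting variables share a register.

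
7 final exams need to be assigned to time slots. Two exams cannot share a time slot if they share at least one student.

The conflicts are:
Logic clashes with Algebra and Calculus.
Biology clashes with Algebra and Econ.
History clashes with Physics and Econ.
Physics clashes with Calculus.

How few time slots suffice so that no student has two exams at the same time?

3

The cycle Physics-History-Econ-Biology-Algebra-Logic-Calculus-Physics has odd length 7, so it cannot be 2-colored; at least 3 time slots are needed.
3 time slots suffice: time slot 1 → {Logic, Biology, Physics}; time slot 2 → {Algebra, Calculus, Econ}; time slot 3 → {History}. Every pair that conflicts lands in different time slots.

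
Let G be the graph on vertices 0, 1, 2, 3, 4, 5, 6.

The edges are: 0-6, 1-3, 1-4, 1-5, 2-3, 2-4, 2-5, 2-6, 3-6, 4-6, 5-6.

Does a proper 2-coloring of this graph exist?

2, 4, 6 are pairwise adjacent, so at least 3 colors are needed.
So 2 colors are not enough.

No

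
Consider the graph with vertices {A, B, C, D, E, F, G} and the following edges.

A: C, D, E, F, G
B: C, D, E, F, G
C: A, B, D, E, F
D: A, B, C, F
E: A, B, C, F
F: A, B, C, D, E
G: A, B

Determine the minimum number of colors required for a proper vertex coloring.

A, C, D, F form a clique, so at least 4 colors are needed.
4 colors suffice: color red → {F, G}; color blue → {A, B}; color green → {C}; color yellow → {D, E}. Each edge has distinct colors on its endpoints.

4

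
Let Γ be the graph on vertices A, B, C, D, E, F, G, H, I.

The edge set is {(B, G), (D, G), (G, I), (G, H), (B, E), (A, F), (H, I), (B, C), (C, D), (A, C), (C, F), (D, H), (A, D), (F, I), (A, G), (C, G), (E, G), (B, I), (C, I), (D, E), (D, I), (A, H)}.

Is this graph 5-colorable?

The chromatic number is 4. A, C, D, G are mutually adjacent (a clique of size 4), so at least 4 colors are needed.
A valid assignment using 4 colors: A=blue, B=yellow, C=green, D=yellow, E=blue, F=red, G=red, H=green, I=blue.
Since 5 ≥ 4, a proper 5-coloring certainly exists.

Yes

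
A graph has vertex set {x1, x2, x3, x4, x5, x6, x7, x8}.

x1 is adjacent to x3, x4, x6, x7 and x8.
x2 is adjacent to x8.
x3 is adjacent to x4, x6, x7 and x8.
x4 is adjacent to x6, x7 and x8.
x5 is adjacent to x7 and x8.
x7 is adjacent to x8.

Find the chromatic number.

x1, x3, x4, x7, x8 form a clique, so at least 5 colors are needed.
5 colors suffice: color red → {x6, x8}; color blue → {x2, x4, x5}; color green → {x1}; color yellow → {x3}; color purple → {x7}. Each edge has distinct colors on its endpoints.

5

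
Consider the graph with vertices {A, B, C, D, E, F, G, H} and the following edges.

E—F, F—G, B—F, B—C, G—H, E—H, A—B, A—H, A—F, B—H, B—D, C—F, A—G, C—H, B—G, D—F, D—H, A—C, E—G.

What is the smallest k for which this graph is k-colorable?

A, B, G, H form a clique, so at least 4 colors are needed.
4 colors suffice: color red → {B, E}; color blue → {F, H}; color green → {C, D, G}; color yellow → {A}. No two adjacent vertices share a color.

4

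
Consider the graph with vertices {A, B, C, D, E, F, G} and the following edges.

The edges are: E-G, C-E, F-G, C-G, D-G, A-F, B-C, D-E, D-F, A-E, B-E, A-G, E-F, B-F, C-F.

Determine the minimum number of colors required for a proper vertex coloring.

B, C, E, F are pairwise adjacent (a clique of size 4), so at least 4 colors are needed.
A valid assignment using 4 colors: A=4, B=3, C=4, D=4, E=1, F=2, G=3. Each edge has distinct colors on its endpoints.

4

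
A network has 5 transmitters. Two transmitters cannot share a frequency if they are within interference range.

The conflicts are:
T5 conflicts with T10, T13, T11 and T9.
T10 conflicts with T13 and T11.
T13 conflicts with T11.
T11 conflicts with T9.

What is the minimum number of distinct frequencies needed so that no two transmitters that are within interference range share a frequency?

4

T5, T10, T13, T11 are mutually in conflict, so at least 4 frequencies are needed.
A valid assignment using 4 frequencies: T5=1, T10=4, T13=3, T11=2, T9=3. Each listed conflict is separated.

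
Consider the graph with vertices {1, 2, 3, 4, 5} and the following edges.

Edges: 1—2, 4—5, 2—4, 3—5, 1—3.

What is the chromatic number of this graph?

The cycle 5-4-2-1-3-5 has odd length 5, so it cannot be 2-colored; at least 3 colors are needed.
3 colors suffice: color red → {2, 3}; color blue → {1, 4}; color green → {5}. No two adjacent vertices share a color.

3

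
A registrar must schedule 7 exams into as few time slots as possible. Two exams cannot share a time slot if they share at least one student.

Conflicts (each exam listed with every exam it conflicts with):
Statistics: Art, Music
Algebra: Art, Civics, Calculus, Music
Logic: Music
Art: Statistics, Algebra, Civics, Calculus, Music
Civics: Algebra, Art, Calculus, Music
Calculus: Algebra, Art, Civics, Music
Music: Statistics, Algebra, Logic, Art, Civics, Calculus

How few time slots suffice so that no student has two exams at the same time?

Algebra, Art, Civics, Calculus, Music all conflict with each other, so at least 5 time slots are needed.
5 time slots suffice: time slot 1 → {Music}; time slot 2 → {Logic, Art}; time slot 3 → {Statistics, Civics}; time slot 4 → {Algebra}; time slot 5 → {Calculus}. Every pair that conflicts lands in different time slots.

5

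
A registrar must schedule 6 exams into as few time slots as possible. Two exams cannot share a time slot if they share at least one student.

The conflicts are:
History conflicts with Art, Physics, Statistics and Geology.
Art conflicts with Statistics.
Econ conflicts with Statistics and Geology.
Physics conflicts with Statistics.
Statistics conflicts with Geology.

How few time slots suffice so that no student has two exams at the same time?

History, Physics, Statistics all conflict with each other, so at least 3 time slots are needed.
A valid assignment using 3 time slots: History=2, Art=3, Econ=2, Physics=3, Statistics=1, Geology=3. Every pair that conflicts lands in different time slots.

3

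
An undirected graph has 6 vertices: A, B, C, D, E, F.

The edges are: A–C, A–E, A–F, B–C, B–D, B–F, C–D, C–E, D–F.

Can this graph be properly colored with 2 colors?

B, D, F are mutually adjacent, so at least 3 colors are needed.
So 2 colors are not enough.

No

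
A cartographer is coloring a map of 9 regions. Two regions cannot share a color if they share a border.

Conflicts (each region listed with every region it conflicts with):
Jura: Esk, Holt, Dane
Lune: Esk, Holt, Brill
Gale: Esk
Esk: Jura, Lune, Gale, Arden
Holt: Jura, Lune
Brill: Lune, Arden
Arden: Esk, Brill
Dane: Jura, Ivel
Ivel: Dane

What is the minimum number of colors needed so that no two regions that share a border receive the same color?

Brill and Arden conflict, so at least 2 colors are needed.
2 colors suffice: color 1 → {Esk, Holt, Brill, Dane}; color 2 → {Jura, Lune, Gale, Arden, Ivel}. No two conflicting regions share a color.

2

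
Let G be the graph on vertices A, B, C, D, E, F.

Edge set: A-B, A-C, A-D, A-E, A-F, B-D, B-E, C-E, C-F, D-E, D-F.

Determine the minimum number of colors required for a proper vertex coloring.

4

A, B, D, E are mutually adjacent (a clique of size 4), so at least 4 colors are needed.
4 colors suffice: A=red, B=yellow, C=green, D=green, E=blue, F=blue. No two adjacent vertices share a color.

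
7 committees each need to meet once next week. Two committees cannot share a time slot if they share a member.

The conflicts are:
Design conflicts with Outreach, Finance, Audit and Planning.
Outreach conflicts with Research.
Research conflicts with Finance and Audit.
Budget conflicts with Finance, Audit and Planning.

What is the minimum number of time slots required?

2

Budget and Planning conflict, so at least 2 time slots are needed.
Using 2 time slots: Design=1, Outreach=2, Research=1, Budget=1, Finance=2, Audit=2, Planning=2. Every pair that conflicts lands in different time slots.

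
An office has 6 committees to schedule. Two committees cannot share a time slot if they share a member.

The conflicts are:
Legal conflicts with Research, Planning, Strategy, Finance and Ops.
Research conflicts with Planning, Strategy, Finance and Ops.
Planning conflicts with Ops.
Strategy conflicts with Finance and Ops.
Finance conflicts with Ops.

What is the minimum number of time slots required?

Legal, Research, Strategy, Finance, Ops all conflict with each other, so at least 5 time slots are needed.
Using 5 time slots: Legal=1, Research=3, Planning=4, Strategy=4, Finance=5, Ops=2. Every pair that conflicts lands in different time slots.

5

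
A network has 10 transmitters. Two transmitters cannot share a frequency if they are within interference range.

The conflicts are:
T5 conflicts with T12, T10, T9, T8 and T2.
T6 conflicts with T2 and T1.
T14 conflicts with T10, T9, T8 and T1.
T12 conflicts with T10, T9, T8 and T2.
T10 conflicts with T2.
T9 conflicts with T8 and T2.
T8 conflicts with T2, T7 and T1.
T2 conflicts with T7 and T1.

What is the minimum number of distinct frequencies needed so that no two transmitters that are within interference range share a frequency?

5

T5, T12, T9, T8, T2 all conflict with each other, so at least 5 frequencies are needed.
5 frequencies suffice: frequency 1 → {T14, T2}; frequency 2 → {T6, T10, T8}; frequency 3 → {T5, T7, T1}; frequency 4 → {T9}; frequency 5 → {T12}. Every pair that conflicts lands in different frequencies.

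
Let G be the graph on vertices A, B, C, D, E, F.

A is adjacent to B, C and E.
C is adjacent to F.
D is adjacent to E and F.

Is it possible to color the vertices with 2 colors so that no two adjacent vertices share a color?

The cycle D-E-A-C-F-D has odd length 5, so it cannot be 2-colored; at least 3 colors are needed.
So 2 colors are not enough.

No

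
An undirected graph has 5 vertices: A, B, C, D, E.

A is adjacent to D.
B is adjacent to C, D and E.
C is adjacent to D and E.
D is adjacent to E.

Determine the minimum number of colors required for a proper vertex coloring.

4

B, C, D, E form a clique, so at least 4 colors are needed.
4 colors suffice: color 1 → {D}; color 2 → {A, B}; color 3 → {C}; color 4 → {E}. No two adjacent vertices share a color.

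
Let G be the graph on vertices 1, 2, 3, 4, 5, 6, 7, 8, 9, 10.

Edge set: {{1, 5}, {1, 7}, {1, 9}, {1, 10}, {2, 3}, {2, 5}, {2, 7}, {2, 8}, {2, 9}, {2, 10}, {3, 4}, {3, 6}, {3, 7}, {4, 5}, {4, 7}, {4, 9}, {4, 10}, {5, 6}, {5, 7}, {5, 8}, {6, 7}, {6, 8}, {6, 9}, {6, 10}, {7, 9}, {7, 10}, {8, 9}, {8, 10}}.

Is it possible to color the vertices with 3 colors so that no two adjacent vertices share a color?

Yes

The chromatic number is 3. 2, 8, 9 are mutually adjacent, so at least 3 colors are needed.
3 colors suffice: color red → {7, 8}; color blue → {3, 5, 9, 10}; color green → {1, 2, 4, 6}.
That is already a proper 3-coloring.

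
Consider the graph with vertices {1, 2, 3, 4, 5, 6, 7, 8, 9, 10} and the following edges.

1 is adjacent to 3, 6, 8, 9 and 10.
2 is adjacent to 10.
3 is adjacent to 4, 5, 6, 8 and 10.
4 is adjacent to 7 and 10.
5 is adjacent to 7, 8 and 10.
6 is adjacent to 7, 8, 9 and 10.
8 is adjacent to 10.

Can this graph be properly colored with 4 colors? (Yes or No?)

No

1, 3, 6, 8, 10 form a clique, so at least 5 colors are needed.
So 4 colors are not enough.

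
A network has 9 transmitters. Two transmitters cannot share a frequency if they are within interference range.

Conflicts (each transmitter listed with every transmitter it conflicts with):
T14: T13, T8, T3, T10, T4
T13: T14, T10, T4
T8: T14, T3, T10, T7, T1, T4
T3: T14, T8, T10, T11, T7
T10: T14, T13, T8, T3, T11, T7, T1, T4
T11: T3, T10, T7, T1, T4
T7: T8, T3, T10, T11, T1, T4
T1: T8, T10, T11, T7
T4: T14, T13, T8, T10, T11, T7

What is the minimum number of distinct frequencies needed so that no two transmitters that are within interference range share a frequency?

4

T14, T13, T10, T4 are mutually in conflict, so at least 4 frequencies are needed.
4 frequencies suffice: frequency 1 → {T10}; frequency 2 → {T3, T1, T4}; frequency 3 → {T13, T8, T11}; frequency 4 → {T14, T7}. Each listed conflict is separated.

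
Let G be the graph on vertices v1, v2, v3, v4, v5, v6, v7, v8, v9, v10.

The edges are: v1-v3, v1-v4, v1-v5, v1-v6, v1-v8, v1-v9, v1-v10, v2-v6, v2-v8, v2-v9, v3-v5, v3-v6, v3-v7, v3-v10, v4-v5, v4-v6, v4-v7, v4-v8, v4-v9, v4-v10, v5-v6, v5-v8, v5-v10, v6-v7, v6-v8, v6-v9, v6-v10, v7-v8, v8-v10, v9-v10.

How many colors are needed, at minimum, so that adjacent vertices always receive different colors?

6

v1, v4, v5, v6, v8, v10 are pairwise adjacent (a clique of size 6), so at least 6 colors are needed.
6 colors suffice: color 1 → {v6}; color 2 → {v3, v8, v9}; color 3 → {v2, v7, v10}; color 4 → {v1}; color 5 → {v4}; color 6 → {v5}. Each edge has distinct colors on its endpoints.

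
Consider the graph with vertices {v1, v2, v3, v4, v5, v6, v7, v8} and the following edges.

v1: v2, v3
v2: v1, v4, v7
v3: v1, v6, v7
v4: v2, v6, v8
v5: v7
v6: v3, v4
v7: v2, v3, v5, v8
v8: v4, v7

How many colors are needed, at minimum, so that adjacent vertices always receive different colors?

The cycle v6-v3-v7-v2-v4-v6 has odd length 5, so it cannot be 2-colored; at least 3 colors are needed.
A valid assignment using 3 colors: v1=red, v2=blue, v3=blue, v4=red, v5=blue, v6=green, v7=red, v8=blue. No two adjacent vertices share a color.

3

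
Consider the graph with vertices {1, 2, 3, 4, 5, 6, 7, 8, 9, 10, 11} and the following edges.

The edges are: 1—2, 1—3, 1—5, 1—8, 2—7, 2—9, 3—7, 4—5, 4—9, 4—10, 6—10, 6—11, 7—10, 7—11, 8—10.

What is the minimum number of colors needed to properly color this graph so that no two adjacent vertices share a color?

The cycle 8-1-3-7-10-8 has odd length 5, so it cannot be 2-colored; at least 3 colors are needed.
3 colors suffice: color a → {1, 9, 10, 11}; color b → {4, 6, 7, 8}; color c → {2, 3, 5}. No two adjacent vertices share a color.

3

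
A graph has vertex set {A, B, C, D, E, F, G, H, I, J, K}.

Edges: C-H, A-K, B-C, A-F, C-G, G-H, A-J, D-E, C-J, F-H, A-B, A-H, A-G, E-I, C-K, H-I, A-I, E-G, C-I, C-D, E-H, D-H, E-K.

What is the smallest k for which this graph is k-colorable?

E, G, H form a triangle, so at least 3 colors are needed.
3 colors suffice: A=1, B=2, C=1, D=3, E=1, F=3, G=3, H=2, I=3, J=2, K=2. Each edge has distinct colors on its endpoints.

3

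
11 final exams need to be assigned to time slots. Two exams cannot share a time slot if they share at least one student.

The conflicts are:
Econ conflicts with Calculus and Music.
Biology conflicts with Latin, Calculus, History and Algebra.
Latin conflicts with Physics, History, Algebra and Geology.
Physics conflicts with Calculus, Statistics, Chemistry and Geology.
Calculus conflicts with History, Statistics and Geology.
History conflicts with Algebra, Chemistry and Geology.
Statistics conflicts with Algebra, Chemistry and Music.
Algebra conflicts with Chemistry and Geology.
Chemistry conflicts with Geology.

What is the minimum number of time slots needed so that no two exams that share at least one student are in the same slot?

History, Algebra, Chemistry, Geology are mutually in conflict, so at least 4 time slots are needed.
4 time slots suffice: time slot 1 → {Econ, Physics, History}; time slot 2 → {Calculus, Algebra, Music}; time slot 3 → {Biology, Statistics, Geology}; time slot 4 → {Latin, Chemistry}. No two conflicting exams share a time slot.

4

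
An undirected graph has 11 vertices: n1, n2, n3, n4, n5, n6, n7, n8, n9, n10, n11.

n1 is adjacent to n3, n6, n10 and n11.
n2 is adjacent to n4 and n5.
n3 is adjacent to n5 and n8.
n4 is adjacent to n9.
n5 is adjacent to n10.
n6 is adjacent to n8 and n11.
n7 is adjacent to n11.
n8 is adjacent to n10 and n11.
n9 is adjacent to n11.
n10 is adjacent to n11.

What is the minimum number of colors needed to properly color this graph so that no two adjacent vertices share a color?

n1, n10, n11 are mutually adjacent, so at least 3 colors are needed.
A valid assignment using 3 colors: n1=2, n2=2, n3=3, n4=1, n5=1, n6=3, n7=2, n8=2, n9=2, n10=3, n11=1. Each edge has distinct colors on its endpoints.

3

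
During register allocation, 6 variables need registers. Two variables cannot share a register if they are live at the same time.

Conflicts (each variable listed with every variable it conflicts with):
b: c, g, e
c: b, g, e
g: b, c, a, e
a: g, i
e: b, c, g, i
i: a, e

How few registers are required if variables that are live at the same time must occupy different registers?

4

b, c, g, e pairwise conflict, so at least 4 registers are needed.
4 registers suffice: b=4, c=3, g=1, a=2, e=2, i=1. No two conflicting variables share a register.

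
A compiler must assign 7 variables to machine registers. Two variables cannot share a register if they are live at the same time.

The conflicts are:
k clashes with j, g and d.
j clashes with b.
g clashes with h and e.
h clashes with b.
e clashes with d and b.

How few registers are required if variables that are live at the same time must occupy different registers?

The cycle g-k-j-b-e-g has odd length 5, so it cannot be 2-colored; at least 3 registers are needed.
3 registers suffice: register 1 → {k, b}; register 2 → {j, g, d}; register 3 → {h, e}. Each listed conflict is separated.

3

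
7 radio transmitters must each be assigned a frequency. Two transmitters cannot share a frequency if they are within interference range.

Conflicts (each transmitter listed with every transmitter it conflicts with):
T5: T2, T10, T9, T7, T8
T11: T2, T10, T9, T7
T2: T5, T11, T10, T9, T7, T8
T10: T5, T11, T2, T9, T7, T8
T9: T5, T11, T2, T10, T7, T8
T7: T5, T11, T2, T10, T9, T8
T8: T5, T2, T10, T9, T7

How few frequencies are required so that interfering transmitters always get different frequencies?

6

T5, T2, T10, T9, T7, T8 all conflict with each other, so at least 6 frequencies are needed.
A valid assignment using 6 frequencies: T5=5, T11=5, T2=3, T10=4, T9=1, T7=2, T8=6. Every pair that conflicts lands in different frequencies.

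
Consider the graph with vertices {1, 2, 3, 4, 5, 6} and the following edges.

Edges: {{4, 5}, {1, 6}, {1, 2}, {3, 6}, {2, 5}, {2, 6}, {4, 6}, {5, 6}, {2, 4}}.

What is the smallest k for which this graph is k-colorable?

2, 4, 5, 6 form a clique, so at least 4 colors are needed.
One proper 4-coloring: 1=green, 2=blue, 3=blue, 4=green, 5=yellow, 6=red. Every edge joins two different colors.

4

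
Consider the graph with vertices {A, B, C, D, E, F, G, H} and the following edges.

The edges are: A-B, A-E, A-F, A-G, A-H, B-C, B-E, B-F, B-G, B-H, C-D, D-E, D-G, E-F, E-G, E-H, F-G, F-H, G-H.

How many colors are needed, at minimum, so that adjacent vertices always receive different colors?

6

A, B, E, F, G, H are mutually adjacent (a clique of size 6), so at least 6 colors are needed.
6 colors suffice: A=5, B=1, C=2, D=1, E=2, F=4, G=3, H=6. No two adjacent vertices share a color.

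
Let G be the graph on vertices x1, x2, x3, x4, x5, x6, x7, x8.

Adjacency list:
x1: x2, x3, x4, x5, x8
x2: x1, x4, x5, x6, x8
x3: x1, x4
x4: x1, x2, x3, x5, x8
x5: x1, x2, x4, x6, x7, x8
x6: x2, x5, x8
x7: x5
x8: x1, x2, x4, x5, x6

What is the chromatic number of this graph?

5

x1, x2, x4, x5, x8 are pairwise adjacent (a clique of size 5), so at least 5 colors are needed.
One proper 5-coloring: x1=yellow, x2=green, x3=red, x4=purple, x5=red, x6=yellow, x7=blue, x8=blue. No two adjacent vertices share a color.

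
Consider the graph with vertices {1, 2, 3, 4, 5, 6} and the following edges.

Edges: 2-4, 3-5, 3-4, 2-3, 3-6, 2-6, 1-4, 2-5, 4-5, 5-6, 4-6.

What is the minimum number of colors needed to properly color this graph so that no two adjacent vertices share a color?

5

2, 3, 4, 5, 6 are mutually adjacent (a clique of size 5), so at least 5 colors are needed.
5 colors suffice: color red → {4}; color blue → {1, 2}; color green → {3}; color yellow → {5}; color purple → {6}. Each edge has distinct colors on its endpoints.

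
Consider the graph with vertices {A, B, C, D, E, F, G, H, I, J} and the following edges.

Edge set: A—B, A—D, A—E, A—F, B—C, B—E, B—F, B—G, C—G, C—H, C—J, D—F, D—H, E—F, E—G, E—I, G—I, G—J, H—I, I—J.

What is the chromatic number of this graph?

4

A, B, E, F are mutually adjacent (a clique of size 4), so at least 4 colors are needed.
One proper 4-coloring: A=4, B=3, C=2, D=2, E=2, F=1, G=1, H=1, I=3, J=4. Each edge has distinct colors on its endpoints.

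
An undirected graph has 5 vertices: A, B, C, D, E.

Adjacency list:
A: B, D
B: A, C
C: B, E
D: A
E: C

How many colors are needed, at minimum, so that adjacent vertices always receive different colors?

C and E are adjacent, so at least 2 colors are needed.
2 colors suffice: color red → {A, C}; color blue → {B, D, E}. Each edge has distinct colors on its endpoints.

2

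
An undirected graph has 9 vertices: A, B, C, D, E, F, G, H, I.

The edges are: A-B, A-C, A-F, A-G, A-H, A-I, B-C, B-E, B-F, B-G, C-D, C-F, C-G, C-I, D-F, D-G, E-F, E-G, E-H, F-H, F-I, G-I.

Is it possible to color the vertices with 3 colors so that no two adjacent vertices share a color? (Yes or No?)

No

A, C, F, I form a clique, so at least 4 colors are needed.
So 3 colors are not enough.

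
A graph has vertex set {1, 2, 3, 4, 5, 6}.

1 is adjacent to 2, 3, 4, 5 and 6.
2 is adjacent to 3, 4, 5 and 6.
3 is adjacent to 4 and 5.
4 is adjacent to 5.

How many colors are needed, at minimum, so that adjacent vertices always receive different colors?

5

1, 2, 3, 4, 5 are pairwise adjacent (a clique of size 5), so at least 5 colors are needed.
One proper 5-coloring: 1=blue, 2=red, 3=yellow, 4=purple, 5=green, 6=green. Every edge joins two different colors.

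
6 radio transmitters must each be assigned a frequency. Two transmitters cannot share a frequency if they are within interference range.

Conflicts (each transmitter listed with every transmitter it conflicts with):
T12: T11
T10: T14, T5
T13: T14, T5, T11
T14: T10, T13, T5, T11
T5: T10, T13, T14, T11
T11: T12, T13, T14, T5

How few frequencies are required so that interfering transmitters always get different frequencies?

T13, T14, T5, T11 all conflict with each other, so at least 4 frequencies are needed.
4 frequencies suffice: frequency 1 → {T10, T11}; frequency 2 → {T12, T14}; frequency 3 → {T5}; frequency 4 → {T13}. No two conflicting transmitters share a frequency.

4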